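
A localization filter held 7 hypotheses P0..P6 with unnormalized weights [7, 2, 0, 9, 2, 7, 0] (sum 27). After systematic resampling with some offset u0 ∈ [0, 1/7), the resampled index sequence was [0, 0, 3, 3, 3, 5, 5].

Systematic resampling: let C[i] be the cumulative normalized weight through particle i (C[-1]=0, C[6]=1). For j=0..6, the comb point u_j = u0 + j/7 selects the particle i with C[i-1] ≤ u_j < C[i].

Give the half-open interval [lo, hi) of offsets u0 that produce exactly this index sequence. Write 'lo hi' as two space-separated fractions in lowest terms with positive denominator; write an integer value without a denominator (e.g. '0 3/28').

1/21 2/21

C = [7/27, 1/3, 1/3, 2/3, 20/27, 1, 1]
j=0 picked index 0: u0 ∈ [0, 7/27)
j=1 picked index 0: u0 ∈ [-1/7, 22/189)
j=2 picked index 3: u0 ∈ [1/21, 8/21)
j=3 picked index 3: u0 ∈ [-2/21, 5/21)
j=4 picked index 3: u0 ∈ [-5/21, 2/21)
j=5 picked index 5: u0 ∈ [5/189, 2/7)
j=6 picked index 5: u0 ∈ [-22/189, 1/7)
intersection: [1/21, 2/21)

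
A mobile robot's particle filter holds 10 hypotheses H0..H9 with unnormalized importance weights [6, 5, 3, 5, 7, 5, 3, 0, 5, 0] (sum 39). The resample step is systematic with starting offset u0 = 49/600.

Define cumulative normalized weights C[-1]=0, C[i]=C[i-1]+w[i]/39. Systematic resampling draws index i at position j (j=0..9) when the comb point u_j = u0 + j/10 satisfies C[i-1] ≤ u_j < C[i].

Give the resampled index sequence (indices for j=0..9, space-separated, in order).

C = [2/13, 11/39, 14/39, 19/39, 2/3, 31/39, 34/39, 34/39, 1, 1]
j=0: u_0=49/600 ∈ [0, 2/13) → index 0
j=1: u_1=109/600 ∈ [2/13, 11/39) → index 1
j=2: u_2=169/600 ∈ [2/13, 11/39) → index 1
j=3: u_3=229/600 ∈ [14/39, 19/39) → index 3
j=4: u_4=289/600 ∈ [14/39, 19/39) → index 3
j=5: u_5=349/600 ∈ [19/39, 2/3) → index 4
j=6: u_6=409/600 ∈ [2/3, 31/39) → index 5
j=7: u_7=469/600 ∈ [2/3, 31/39) → index 5
j=8: u_8=529/600 ∈ [34/39, 1) → index 8
j=9: u_9=589/600 ∈ [34/39, 1) → index 8

0 1 1 3 3 4 5 5 8 8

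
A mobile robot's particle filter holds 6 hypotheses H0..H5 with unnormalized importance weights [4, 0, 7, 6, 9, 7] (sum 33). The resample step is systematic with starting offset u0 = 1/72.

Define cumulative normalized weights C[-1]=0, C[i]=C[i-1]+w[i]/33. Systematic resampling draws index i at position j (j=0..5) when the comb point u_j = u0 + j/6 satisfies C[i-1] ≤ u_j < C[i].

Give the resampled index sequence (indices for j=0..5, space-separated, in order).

0 2 3 3 4 5

C = [4/33, 4/33, 1/3, 17/33, 26/33, 1]
j=0: u_0=1/72 ∈ [0, 4/33) → index 0
j=1: u_1=13/72 ∈ [4/33, 1/3) → index 2
j=2: u_2=25/72 ∈ [1/3, 17/33) → index 3
j=3: u_3=37/72 ∈ [1/3, 17/33) → index 3
j=4: u_4=49/72 ∈ [17/33, 26/33) → index 4
j=5: u_5=61/72 ∈ [26/33, 1) → index 5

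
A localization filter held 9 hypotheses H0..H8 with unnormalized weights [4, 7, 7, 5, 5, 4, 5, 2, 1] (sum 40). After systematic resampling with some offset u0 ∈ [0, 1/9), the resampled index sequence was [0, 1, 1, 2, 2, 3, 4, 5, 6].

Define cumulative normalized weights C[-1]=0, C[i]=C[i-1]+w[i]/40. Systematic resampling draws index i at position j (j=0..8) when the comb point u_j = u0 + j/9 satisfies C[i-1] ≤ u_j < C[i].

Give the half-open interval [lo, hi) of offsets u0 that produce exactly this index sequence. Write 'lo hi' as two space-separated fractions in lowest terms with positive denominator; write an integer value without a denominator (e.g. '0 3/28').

C = [1/10, 11/40, 9/20, 23/40, 7/10, 4/5, 37/40, 39/40, 1]
j=0 picked index 0: u0 ∈ [0, 1/10)
j=1 picked index 1: u0 ∈ [-1/90, 59/360)
j=2 picked index 1: u0 ∈ [-11/90, 19/360)
j=3 picked index 2: u0 ∈ [-7/120, 7/60)
j=4 picked index 2: u0 ∈ [-61/360, 1/180)
j=5 picked index 3: u0 ∈ [-19/180, 7/360)
j=6 picked index 4: u0 ∈ [-11/120, 1/30)
j=7 picked index 5: u0 ∈ [-7/90, 1/45)
j=8 picked index 6: u0 ∈ [-4/45, 13/360)
intersection: [0, 1/180)

0 1/180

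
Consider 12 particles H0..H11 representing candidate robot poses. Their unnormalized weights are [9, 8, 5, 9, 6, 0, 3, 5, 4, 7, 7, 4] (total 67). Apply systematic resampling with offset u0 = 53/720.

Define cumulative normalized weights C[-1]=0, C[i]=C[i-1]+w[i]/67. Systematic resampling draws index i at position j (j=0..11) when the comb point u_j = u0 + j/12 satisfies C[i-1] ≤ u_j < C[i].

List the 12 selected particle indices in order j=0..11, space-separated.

0 1 1 2 3 4 6 7 9 9 10 11

C = [9/67, 17/67, 22/67, 31/67, 37/67, 37/67, 40/67, 45/67, 49/67, 56/67, 63/67, 1]
j=0: u_0=53/720 ∈ [0, 9/67) → index 0
j=1: u_1=113/720 ∈ [9/67, 17/67) → index 1
j=2: u_2=173/720 ∈ [9/67, 17/67) → index 1
j=3: u_3=233/720 ∈ [17/67, 22/67) → index 2
j=4: u_4=293/720 ∈ [22/67, 31/67) → index 3
j=5: u_5=353/720 ∈ [31/67, 37/67) → index 4
j=6: u_6=413/720 ∈ [37/67, 40/67) → index 6
j=7: u_7=473/720 ∈ [40/67, 45/67) → index 7
j=8: u_8=533/720 ∈ [49/67, 56/67) → index 9
j=9: u_9=593/720 ∈ [49/67, 56/67) → index 9
j=10: u_10=653/720 ∈ [56/67, 63/67) → index 10
j=11: u_11=713/720 ∈ [63/67, 1) → index 11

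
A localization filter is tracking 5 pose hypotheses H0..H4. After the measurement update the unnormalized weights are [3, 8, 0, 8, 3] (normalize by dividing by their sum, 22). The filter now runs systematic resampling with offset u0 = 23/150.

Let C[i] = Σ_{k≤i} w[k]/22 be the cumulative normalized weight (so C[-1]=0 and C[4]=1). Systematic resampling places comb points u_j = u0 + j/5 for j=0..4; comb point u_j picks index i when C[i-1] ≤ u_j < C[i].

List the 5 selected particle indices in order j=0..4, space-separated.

C = [3/22, 1/2, 1/2, 19/22, 1]
j=0: u_0=23/150 ∈ [3/22, 1/2) → index 1
j=1: u_1=53/150 ∈ [3/22, 1/2) → index 1
j=2: u_2=83/150 ∈ [1/2, 19/22) → index 3
j=3: u_3=113/150 ∈ [1/2, 19/22) → index 3
j=4: u_4=143/150 ∈ [19/22, 1) → index 4

1 1 3 3 4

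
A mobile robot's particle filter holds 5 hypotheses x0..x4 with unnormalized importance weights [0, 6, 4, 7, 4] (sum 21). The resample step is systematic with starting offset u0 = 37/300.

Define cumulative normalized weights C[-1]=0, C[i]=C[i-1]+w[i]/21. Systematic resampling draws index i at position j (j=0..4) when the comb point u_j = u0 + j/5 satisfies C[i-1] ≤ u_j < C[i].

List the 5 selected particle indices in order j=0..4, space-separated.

1 2 3 3 4

C = [0, 2/7, 10/21, 17/21, 1]
j=0: u_0=37/300 ∈ [0, 2/7) → index 1
j=1: u_1=97/300 ∈ [2/7, 10/21) → index 2
j=2: u_2=157/300 ∈ [10/21, 17/21) → index 3
j=3: u_3=217/300 ∈ [10/21, 17/21) → index 3
j=4: u_4=277/300 ∈ [17/21, 1) → index 4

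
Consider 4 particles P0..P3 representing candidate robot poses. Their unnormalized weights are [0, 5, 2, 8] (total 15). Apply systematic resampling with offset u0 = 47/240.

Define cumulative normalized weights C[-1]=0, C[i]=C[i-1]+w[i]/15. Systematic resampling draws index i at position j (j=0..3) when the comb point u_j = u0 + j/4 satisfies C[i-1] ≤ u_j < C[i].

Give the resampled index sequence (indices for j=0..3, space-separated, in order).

1 2 3 3

C = [0, 1/3, 7/15, 1]
j=0: u_0=47/240 ∈ [0, 1/3) → index 1
j=1: u_1=107/240 ∈ [1/3, 7/15) → index 2
j=2: u_2=167/240 ∈ [7/15, 1) → index 3
j=3: u_3=227/240 ∈ [7/15, 1) → index 3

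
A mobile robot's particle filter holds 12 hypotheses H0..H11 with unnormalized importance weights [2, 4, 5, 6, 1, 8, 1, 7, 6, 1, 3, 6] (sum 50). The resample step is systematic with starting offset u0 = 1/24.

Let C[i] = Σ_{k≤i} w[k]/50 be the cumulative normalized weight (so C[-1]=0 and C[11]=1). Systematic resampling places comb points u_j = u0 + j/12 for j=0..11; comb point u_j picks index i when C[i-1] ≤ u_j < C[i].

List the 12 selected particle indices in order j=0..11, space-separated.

1 2 2 3 5 5 7 7 8 8 10 11

C = [1/25, 3/25, 11/50, 17/50, 9/25, 13/25, 27/50, 17/25, 4/5, 41/50, 22/25, 1]
j=0: u_0=1/24 ∈ [1/25, 3/25) → index 1
j=1: u_1=1/8 ∈ [3/25, 11/50) → index 2
j=2: u_2=5/24 ∈ [3/25, 11/50) → index 2
j=3: u_3=7/24 ∈ [11/50, 17/50) → index 3
j=4: u_4=3/8 ∈ [9/25, 13/25) → index 5
j=5: u_5=11/24 ∈ [9/25, 13/25) → index 5
j=6: u_6=13/24 ∈ [27/50, 17/25) → index 7
j=7: u_7=5/8 ∈ [27/50, 17/25) → index 7
j=8: u_8=17/24 ∈ [17/25, 4/5) → index 8
j=9: u_9=19/24 ∈ [17/25, 4/5) → index 8
j=10: u_10=7/8 ∈ [41/50, 22/25) → index 10
j=11: u_11=23/24 ∈ [22/25, 1) → index 11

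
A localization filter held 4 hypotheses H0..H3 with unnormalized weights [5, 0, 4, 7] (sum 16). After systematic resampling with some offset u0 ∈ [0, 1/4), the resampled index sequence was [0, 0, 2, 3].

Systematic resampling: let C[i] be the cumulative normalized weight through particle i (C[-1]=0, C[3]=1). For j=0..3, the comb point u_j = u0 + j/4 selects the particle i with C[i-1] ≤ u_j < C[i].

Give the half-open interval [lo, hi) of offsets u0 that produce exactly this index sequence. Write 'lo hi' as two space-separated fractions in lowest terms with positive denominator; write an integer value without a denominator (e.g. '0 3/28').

C = [5/16, 5/16, 9/16, 1]
j=0 picked index 0: u0 ∈ [0, 5/16)
j=1 picked index 0: u0 ∈ [-1/4, 1/16)
j=2 picked index 2: u0 ∈ [-3/16, 1/16)
j=3 picked index 3: u0 ∈ [-3/16, 1/4)
intersection: [0, 1/16)

0 1/16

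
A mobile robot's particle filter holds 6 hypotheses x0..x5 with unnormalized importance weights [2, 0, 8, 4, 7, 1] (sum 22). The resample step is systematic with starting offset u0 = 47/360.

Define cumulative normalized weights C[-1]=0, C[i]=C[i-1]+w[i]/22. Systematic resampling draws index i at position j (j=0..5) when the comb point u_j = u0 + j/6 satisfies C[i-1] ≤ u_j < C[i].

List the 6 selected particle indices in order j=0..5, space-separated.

2 2 3 3 4 5

C = [1/11, 1/11, 5/11, 7/11, 21/22, 1]
j=0: u_0=47/360 ∈ [1/11, 5/11) → index 2
j=1: u_1=107/360 ∈ [1/11, 5/11) → index 2
j=2: u_2=167/360 ∈ [5/11, 7/11) → index 3
j=3: u_3=227/360 ∈ [5/11, 7/11) → index 3
j=4: u_4=287/360 ∈ [7/11, 21/22) → index 4
j=5: u_5=347/360 ∈ [21/22, 1) → index 5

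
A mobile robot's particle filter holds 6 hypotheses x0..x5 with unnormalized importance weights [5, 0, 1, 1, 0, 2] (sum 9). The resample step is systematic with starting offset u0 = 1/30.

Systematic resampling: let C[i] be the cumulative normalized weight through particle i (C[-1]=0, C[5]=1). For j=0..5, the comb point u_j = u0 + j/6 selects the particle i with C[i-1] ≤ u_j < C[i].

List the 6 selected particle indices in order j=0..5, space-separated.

0 0 0 0 3 5

C = [5/9, 5/9, 2/3, 7/9, 7/9, 1]
j=0: u_0=1/30 ∈ [0, 5/9) → index 0
j=1: u_1=1/5 ∈ [0, 5/9) → index 0
j=2: u_2=11/30 ∈ [0, 5/9) → index 0
j=3: u_3=8/15 ∈ [0, 5/9) → index 0
j=4: u_4=7/10 ∈ [2/3, 7/9) → index 3
j=5: u_5=13/15 ∈ [7/9, 1) → index 5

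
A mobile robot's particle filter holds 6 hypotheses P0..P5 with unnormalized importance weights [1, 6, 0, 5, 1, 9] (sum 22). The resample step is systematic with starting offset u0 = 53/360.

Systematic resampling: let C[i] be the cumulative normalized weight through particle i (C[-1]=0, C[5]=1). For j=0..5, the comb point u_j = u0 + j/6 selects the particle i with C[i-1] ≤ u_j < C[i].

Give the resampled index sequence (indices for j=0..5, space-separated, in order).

C = [1/22, 7/22, 7/22, 6/11, 13/22, 1]
j=0: u_0=53/360 ∈ [1/22, 7/22) → index 1
j=1: u_1=113/360 ∈ [1/22, 7/22) → index 1
j=2: u_2=173/360 ∈ [7/22, 6/11) → index 3
j=3: u_3=233/360 ∈ [13/22, 1) → index 5
j=4: u_4=293/360 ∈ [13/22, 1) → index 5
j=5: u_5=353/360 ∈ [13/22, 1) → index 5

1 1 3 5 5 5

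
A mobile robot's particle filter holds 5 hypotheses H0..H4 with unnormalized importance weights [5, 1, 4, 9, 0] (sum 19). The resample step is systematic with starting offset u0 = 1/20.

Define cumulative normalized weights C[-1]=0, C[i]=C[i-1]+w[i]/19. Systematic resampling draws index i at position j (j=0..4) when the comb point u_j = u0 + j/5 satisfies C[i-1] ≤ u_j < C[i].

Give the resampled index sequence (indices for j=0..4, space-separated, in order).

0 0 2 3 3

C = [5/19, 6/19, 10/19, 1, 1]
j=0: u_0=1/20 ∈ [0, 5/19) → index 0
j=1: u_1=1/4 ∈ [0, 5/19) → index 0
j=2: u_2=9/20 ∈ [6/19, 10/19) → index 2
j=3: u_3=13/20 ∈ [10/19, 1) → index 3
j=4: u_4=17/20 ∈ [10/19, 1) → index 3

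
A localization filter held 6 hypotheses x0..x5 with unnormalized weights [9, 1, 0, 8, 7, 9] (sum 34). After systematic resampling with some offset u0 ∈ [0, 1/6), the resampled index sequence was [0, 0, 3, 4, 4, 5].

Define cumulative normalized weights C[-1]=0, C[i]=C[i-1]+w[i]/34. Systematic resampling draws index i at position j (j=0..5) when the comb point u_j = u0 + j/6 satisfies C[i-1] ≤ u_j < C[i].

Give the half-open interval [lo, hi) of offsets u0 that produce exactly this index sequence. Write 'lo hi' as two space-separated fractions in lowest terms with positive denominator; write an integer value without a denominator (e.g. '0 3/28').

1/34 7/102

C = [9/34, 5/17, 5/17, 9/17, 25/34, 1]
j=0 picked index 0: u0 ∈ [0, 9/34)
j=1 picked index 0: u0 ∈ [-1/6, 5/51)
j=2 picked index 3: u0 ∈ [-2/51, 10/51)
j=3 picked index 4: u0 ∈ [1/34, 4/17)
j=4 picked index 4: u0 ∈ [-7/51, 7/102)
j=5 picked index 5: u0 ∈ [-5/51, 1/6)
intersection: [1/34, 7/102)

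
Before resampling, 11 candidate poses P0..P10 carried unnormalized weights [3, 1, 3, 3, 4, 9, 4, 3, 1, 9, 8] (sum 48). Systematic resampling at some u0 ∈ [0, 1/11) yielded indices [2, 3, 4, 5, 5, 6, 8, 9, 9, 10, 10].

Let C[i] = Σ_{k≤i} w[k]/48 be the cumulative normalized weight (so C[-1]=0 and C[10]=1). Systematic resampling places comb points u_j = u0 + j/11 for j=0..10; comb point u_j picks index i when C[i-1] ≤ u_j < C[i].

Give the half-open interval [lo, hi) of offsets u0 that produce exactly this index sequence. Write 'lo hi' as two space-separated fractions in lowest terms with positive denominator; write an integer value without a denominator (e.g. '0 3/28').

C = [1/16, 1/12, 7/48, 5/24, 7/24, 23/48, 9/16, 5/8, 31/48, 5/6, 1]
j=0 picked index 2: u0 ∈ [1/12, 7/48)
j=1 picked index 3: u0 ∈ [29/528, 31/264)
j=2 picked index 4: u0 ∈ [7/264, 29/264)
j=3 picked index 5: u0 ∈ [5/264, 109/528)
j=4 picked index 5: u0 ∈ [-19/264, 61/528)
j=5 picked index 6: u0 ∈ [13/528, 19/176)
j=6 picked index 8: u0 ∈ [7/88, 53/528)
j=7 picked index 9: u0 ∈ [5/528, 13/66)
j=8 picked index 9: u0 ∈ [-43/528, 7/66)
j=9 picked index 10: u0 ∈ [1/66, 2/11)
j=10 picked index 10: u0 ∈ [-5/66, 1/11)
intersection: [1/12, 1/11)

1/12 1/11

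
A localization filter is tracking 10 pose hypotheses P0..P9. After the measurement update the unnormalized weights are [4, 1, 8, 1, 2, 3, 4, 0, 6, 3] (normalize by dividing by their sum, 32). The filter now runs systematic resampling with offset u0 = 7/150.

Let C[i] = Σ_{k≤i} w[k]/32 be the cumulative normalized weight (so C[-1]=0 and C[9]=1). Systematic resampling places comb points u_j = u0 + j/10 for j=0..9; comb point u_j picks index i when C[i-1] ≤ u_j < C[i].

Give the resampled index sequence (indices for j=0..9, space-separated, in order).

0 1 2 2 4 5 6 8 8 9

C = [1/8, 5/32, 13/32, 7/16, 1/2, 19/32, 23/32, 23/32, 29/32, 1]
j=0: u_0=7/150 ∈ [0, 1/8) → index 0
j=1: u_1=11/75 ∈ [1/8, 5/32) → index 1
j=2: u_2=37/150 ∈ [5/32, 13/32) → index 2
j=3: u_3=26/75 ∈ [5/32, 13/32) → index 2
j=4: u_4=67/150 ∈ [7/16, 1/2) → index 4
j=5: u_5=41/75 ∈ [1/2, 19/32) → index 5
j=6: u_6=97/150 ∈ [19/32, 23/32) → index 6
j=7: u_7=56/75 ∈ [23/32, 29/32) → index 8
j=8: u_8=127/150 ∈ [23/32, 29/32) → index 8
j=9: u_9=71/75 ∈ [29/32, 1) → index 9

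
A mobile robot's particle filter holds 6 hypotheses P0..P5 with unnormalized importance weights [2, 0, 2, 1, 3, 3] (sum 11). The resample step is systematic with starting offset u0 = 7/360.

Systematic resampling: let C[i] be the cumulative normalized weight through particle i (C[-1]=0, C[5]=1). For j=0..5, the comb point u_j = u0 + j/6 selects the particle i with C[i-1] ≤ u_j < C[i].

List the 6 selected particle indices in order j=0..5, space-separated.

0 2 2 4 4 5

C = [2/11, 2/11, 4/11, 5/11, 8/11, 1]
j=0: u_0=7/360 ∈ [0, 2/11) → index 0
j=1: u_1=67/360 ∈ [2/11, 4/11) → index 2
j=2: u_2=127/360 ∈ [2/11, 4/11) → index 2
j=3: u_3=187/360 ∈ [5/11, 8/11) → index 4
j=4: u_4=247/360 ∈ [5/11, 8/11) → index 4
j=5: u_5=307/360 ∈ [8/11, 1) → index 5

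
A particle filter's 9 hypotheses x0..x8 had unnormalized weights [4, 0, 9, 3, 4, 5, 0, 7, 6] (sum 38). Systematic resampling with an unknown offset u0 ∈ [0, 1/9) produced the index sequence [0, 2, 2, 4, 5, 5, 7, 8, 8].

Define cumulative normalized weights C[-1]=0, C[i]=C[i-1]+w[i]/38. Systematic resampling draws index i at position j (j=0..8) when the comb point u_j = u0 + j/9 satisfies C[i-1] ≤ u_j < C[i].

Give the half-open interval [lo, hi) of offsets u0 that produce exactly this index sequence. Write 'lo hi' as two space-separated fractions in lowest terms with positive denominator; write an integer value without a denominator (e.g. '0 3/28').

5/57 35/342

C = [2/19, 2/19, 13/38, 8/19, 10/19, 25/38, 25/38, 16/19, 1]
j=0 picked index 0: u0 ∈ [0, 2/19)
j=1 picked index 2: u0 ∈ [-1/171, 79/342)
j=2 picked index 2: u0 ∈ [-20/171, 41/342)
j=3 picked index 4: u0 ∈ [5/57, 11/57)
j=4 picked index 5: u0 ∈ [14/171, 73/342)
j=5 picked index 5: u0 ∈ [-5/171, 35/342)
j=6 picked index 7: u0 ∈ [-1/114, 10/57)
j=7 picked index 8: u0 ∈ [11/171, 2/9)
j=8 picked index 8: u0 ∈ [-8/171, 1/9)
intersection: [5/57, 35/342)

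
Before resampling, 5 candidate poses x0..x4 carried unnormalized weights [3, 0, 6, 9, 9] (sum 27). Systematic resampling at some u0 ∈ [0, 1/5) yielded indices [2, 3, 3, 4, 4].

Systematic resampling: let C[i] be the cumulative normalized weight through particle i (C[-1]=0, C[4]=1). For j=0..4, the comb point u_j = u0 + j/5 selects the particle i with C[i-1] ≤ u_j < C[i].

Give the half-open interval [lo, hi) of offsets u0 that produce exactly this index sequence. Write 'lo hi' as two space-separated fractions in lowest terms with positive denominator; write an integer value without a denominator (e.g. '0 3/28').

2/15 1/5

C = [1/9, 1/9, 1/3, 2/3, 1]
j=0 picked index 2: u0 ∈ [1/9, 1/3)
j=1 picked index 3: u0 ∈ [2/15, 7/15)
j=2 picked index 3: u0 ∈ [-1/15, 4/15)
j=3 picked index 4: u0 ∈ [1/15, 2/5)
j=4 picked index 4: u0 ∈ [-2/15, 1/5)
intersection: [2/15, 1/5)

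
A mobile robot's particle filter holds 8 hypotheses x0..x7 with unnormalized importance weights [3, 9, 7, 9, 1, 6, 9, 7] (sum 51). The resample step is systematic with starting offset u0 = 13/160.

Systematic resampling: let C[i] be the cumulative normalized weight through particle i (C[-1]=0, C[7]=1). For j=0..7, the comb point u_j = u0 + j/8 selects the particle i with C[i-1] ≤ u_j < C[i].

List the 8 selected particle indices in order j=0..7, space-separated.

1 1 2 3 5 6 6 7

C = [1/17, 4/17, 19/51, 28/51, 29/51, 35/51, 44/51, 1]
j=0: u_0=13/160 ∈ [1/17, 4/17) → index 1
j=1: u_1=33/160 ∈ [1/17, 4/17) → index 1
j=2: u_2=53/160 ∈ [4/17, 19/51) → index 2
j=3: u_3=73/160 ∈ [19/51, 28/51) → index 3
j=4: u_4=93/160 ∈ [29/51, 35/51) → index 5
j=5: u_5=113/160 ∈ [35/51, 44/51) → index 6
j=6: u_6=133/160 ∈ [35/51, 44/51) → index 6
j=7: u_7=153/160 ∈ [44/51, 1) → index 7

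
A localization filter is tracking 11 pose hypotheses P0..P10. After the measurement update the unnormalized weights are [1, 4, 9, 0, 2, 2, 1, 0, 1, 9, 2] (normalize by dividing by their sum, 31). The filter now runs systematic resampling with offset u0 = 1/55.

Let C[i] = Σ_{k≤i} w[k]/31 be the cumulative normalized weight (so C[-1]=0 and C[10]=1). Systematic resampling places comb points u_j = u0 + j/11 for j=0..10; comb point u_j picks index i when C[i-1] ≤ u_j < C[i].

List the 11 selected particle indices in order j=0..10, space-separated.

0 1 2 2 2 4 5 9 9 9 9

C = [1/31, 5/31, 14/31, 14/31, 16/31, 18/31, 19/31, 19/31, 20/31, 29/31, 1]
j=0: u_0=1/55 ∈ [0, 1/31) → index 0
j=1: u_1=6/55 ∈ [1/31, 5/31) → index 1
j=2: u_2=1/5 ∈ [5/31, 14/31) → index 2
j=3: u_3=16/55 ∈ [5/31, 14/31) → index 2
j=4: u_4=21/55 ∈ [5/31, 14/31) → index 2
j=5: u_5=26/55 ∈ [14/31, 16/31) → index 4
j=6: u_6=31/55 ∈ [16/31, 18/31) → index 5
j=7: u_7=36/55 ∈ [20/31, 29/31) → index 9
j=8: u_8=41/55 ∈ [20/31, 29/31) → index 9
j=9: u_9=46/55 ∈ [20/31, 29/31) → index 9
j=10: u_10=51/55 ∈ [20/31, 29/31) → index 9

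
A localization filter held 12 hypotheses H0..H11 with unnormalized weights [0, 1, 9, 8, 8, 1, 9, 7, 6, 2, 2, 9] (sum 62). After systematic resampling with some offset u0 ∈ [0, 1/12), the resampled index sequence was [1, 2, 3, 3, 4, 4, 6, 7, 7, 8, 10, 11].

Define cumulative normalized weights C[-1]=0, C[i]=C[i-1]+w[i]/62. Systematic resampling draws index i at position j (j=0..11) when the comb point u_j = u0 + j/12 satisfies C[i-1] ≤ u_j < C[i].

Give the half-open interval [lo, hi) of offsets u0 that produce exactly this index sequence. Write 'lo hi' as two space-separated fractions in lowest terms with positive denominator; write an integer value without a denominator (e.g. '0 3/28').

C = [0, 1/62, 5/31, 9/31, 13/31, 27/62, 18/31, 43/62, 49/62, 51/62, 53/62, 1]
j=0 picked index 1: u0 ∈ [0, 1/62)
j=1 picked index 2: u0 ∈ [-25/372, 29/372)
j=2 picked index 3: u0 ∈ [-1/186, 23/186)
j=3 picked index 3: u0 ∈ [-11/124, 5/124)
j=4 picked index 4: u0 ∈ [-4/93, 8/93)
j=5 picked index 4: u0 ∈ [-47/372, 1/372)
j=6 picked index 6: u0 ∈ [-2/31, 5/62)
j=7 picked index 7: u0 ∈ [-1/372, 41/372)
j=8 picked index 7: u0 ∈ [-8/93, 5/186)
j=9 picked index 8: u0 ∈ [-7/124, 5/124)
j=10 picked index 10: u0 ∈ [-1/93, 2/93)
j=11 picked index 11: u0 ∈ [-23/372, 1/12)
intersection: [0, 1/372)

0 1/372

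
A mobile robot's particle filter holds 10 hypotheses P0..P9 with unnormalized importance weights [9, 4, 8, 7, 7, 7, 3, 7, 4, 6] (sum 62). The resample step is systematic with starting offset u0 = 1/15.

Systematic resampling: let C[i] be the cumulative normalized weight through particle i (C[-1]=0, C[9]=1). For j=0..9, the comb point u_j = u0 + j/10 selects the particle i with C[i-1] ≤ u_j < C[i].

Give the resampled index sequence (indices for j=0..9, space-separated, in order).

C = [9/62, 13/62, 21/62, 14/31, 35/62, 21/31, 45/62, 26/31, 28/31, 1]
j=0: u_0=1/15 ∈ [0, 9/62) → index 0
j=1: u_1=1/6 ∈ [9/62, 13/62) → index 1
j=2: u_2=4/15 ∈ [13/62, 21/62) → index 2
j=3: u_3=11/30 ∈ [21/62, 14/31) → index 3
j=4: u_4=7/15 ∈ [14/31, 35/62) → index 4
j=5: u_5=17/30 ∈ [35/62, 21/31) → index 5
j=6: u_6=2/3 ∈ [35/62, 21/31) → index 5
j=7: u_7=23/30 ∈ [45/62, 26/31) → index 7
j=8: u_8=13/15 ∈ [26/31, 28/31) → index 8
j=9: u_9=29/30 ∈ [28/31, 1) → index 9

0 1 2 3 4 5 5 7 8 9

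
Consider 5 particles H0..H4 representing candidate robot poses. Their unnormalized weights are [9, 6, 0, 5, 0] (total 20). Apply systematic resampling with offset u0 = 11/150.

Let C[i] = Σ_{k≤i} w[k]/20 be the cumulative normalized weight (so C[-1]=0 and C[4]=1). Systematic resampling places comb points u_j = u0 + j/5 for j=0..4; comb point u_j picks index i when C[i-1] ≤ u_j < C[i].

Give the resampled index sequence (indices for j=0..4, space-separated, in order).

C = [9/20, 3/4, 3/4, 1, 1]
j=0: u_0=11/150 ∈ [0, 9/20) → index 0
j=1: u_1=41/150 ∈ [0, 9/20) → index 0
j=2: u_2=71/150 ∈ [9/20, 3/4) → index 1
j=3: u_3=101/150 ∈ [9/20, 3/4) → index 1
j=4: u_4=131/150 ∈ [3/4, 1) → index 3

0 0 1 1 3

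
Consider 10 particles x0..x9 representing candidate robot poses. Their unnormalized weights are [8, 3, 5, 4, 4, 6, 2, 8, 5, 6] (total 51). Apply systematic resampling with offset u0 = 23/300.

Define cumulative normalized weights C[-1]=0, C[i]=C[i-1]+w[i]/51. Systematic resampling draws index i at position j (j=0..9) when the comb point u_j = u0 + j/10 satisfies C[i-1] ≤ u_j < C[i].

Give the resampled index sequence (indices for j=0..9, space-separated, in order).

0 1 2 3 5 5 7 7 8 9

C = [8/51, 11/51, 16/51, 20/51, 8/17, 10/17, 32/51, 40/51, 15/17, 1]
j=0: u_0=23/300 ∈ [0, 8/51) → index 0
j=1: u_1=53/300 ∈ [8/51, 11/51) → index 1
j=2: u_2=83/300 ∈ [11/51, 16/51) → index 2
j=3: u_3=113/300 ∈ [16/51, 20/51) → index 3
j=4: u_4=143/300 ∈ [8/17, 10/17) → index 5
j=5: u_5=173/300 ∈ [8/17, 10/17) → index 5
j=6: u_6=203/300 ∈ [32/51, 40/51) → index 7
j=7: u_7=233/300 ∈ [32/51, 40/51) → index 7
j=8: u_8=263/300 ∈ [40/51, 15/17) → index 8
j=9: u_9=293/300 ∈ [15/17, 1) → index 9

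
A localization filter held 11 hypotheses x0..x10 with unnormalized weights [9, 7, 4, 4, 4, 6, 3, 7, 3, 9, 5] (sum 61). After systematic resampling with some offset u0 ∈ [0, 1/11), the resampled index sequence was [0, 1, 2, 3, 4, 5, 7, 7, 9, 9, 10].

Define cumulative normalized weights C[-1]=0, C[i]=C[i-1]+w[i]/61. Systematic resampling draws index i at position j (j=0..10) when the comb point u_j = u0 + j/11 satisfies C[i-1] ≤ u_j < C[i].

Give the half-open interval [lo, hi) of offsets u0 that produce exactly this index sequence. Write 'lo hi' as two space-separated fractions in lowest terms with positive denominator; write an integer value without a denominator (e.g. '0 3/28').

54/671 57/671

C = [9/61, 16/61, 20/61, 24/61, 28/61, 34/61, 37/61, 44/61, 47/61, 56/61, 1]
j=0 picked index 0: u0 ∈ [0, 9/61)
j=1 picked index 1: u0 ∈ [38/671, 115/671)
j=2 picked index 2: u0 ∈ [54/671, 98/671)
j=3 picked index 3: u0 ∈ [37/671, 81/671)
j=4 picked index 4: u0 ∈ [20/671, 64/671)
j=5 picked index 5: u0 ∈ [3/671, 69/671)
j=6 picked index 7: u0 ∈ [41/671, 118/671)
j=7 picked index 7: u0 ∈ [-20/671, 57/671)
j=8 picked index 9: u0 ∈ [29/671, 128/671)
j=9 picked index 9: u0 ∈ [-32/671, 67/671)
j=10 picked index 10: u0 ∈ [6/671, 1/11)
intersection: [54/671, 57/671)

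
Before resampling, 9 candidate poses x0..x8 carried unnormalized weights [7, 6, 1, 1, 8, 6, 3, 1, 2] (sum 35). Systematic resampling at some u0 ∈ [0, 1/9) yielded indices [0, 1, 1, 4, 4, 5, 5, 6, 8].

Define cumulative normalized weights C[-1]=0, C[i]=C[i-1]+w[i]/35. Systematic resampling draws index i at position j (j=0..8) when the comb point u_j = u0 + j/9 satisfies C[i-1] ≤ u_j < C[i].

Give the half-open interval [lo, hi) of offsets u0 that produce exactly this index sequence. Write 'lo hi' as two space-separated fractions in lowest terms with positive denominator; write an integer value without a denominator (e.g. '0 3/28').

C = [1/5, 13/35, 2/5, 3/7, 23/35, 29/35, 32/35, 33/35, 1]
j=0 picked index 0: u0 ∈ [0, 1/5)
j=1 picked index 1: u0 ∈ [4/45, 82/315)
j=2 picked index 1: u0 ∈ [-1/45, 47/315)
j=3 picked index 4: u0 ∈ [2/21, 34/105)
j=4 picked index 4: u0 ∈ [-1/63, 67/315)
j=5 picked index 5: u0 ∈ [32/315, 86/315)
j=6 picked index 5: u0 ∈ [-1/105, 17/105)
j=7 picked index 6: u0 ∈ [16/315, 43/315)
j=8 picked index 8: u0 ∈ [17/315, 1/9)
intersection: [32/315, 1/9)

32/315 1/9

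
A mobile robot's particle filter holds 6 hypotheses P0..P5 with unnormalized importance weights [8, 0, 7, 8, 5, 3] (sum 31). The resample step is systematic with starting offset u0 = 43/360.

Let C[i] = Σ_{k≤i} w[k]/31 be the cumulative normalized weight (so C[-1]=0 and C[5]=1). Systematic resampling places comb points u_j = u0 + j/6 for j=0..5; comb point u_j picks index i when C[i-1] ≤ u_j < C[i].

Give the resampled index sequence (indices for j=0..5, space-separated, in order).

0 2 2 3 4 5

C = [8/31, 8/31, 15/31, 23/31, 28/31, 1]
j=0: u_0=43/360 ∈ [0, 8/31) → index 0
j=1: u_1=103/360 ∈ [8/31, 15/31) → index 2
j=2: u_2=163/360 ∈ [8/31, 15/31) → index 2
j=3: u_3=223/360 ∈ [15/31, 23/31) → index 3
j=4: u_4=283/360 ∈ [23/31, 28/31) → index 4
j=5: u_5=343/360 ∈ [28/31, 1) → index 5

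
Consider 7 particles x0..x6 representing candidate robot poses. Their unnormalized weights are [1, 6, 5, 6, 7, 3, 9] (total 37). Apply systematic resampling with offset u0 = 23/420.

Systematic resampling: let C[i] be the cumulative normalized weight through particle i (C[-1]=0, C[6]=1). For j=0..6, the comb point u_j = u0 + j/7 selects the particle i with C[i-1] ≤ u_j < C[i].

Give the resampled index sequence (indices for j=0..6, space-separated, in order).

C = [1/37, 7/37, 12/37, 18/37, 25/37, 28/37, 1]
j=0: u_0=23/420 ∈ [1/37, 7/37) → index 1
j=1: u_1=83/420 ∈ [7/37, 12/37) → index 2
j=2: u_2=143/420 ∈ [12/37, 18/37) → index 3
j=3: u_3=29/60 ∈ [12/37, 18/37) → index 3
j=4: u_4=263/420 ∈ [18/37, 25/37) → index 4
j=5: u_5=323/420 ∈ [28/37, 1) → index 6
j=6: u_6=383/420 ∈ [28/37, 1) → index 6

1 2 3 3 4 6 6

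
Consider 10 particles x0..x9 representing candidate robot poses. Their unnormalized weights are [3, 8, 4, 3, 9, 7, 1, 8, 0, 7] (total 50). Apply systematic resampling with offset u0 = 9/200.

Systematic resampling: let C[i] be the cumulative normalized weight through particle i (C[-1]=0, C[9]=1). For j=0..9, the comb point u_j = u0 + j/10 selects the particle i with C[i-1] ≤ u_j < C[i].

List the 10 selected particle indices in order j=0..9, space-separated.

C = [3/50, 11/50, 3/10, 9/25, 27/50, 17/25, 7/10, 43/50, 43/50, 1]
j=0: u_0=9/200 ∈ [0, 3/50) → index 0
j=1: u_1=29/200 ∈ [3/50, 11/50) → index 1
j=2: u_2=49/200 ∈ [11/50, 3/10) → index 2
j=3: u_3=69/200 ∈ [3/10, 9/25) → index 3
j=4: u_4=89/200 ∈ [9/25, 27/50) → index 4
j=5: u_5=109/200 ∈ [27/50, 17/25) → index 5
j=6: u_6=129/200 ∈ [27/50, 17/25) → index 5
j=7: u_7=149/200 ∈ [7/10, 43/50) → index 7
j=8: u_8=169/200 ∈ [7/10, 43/50) → index 7
j=9: u_9=189/200 ∈ [43/50, 1) → index 9

0 1 2 3 4 5 5 7 7 9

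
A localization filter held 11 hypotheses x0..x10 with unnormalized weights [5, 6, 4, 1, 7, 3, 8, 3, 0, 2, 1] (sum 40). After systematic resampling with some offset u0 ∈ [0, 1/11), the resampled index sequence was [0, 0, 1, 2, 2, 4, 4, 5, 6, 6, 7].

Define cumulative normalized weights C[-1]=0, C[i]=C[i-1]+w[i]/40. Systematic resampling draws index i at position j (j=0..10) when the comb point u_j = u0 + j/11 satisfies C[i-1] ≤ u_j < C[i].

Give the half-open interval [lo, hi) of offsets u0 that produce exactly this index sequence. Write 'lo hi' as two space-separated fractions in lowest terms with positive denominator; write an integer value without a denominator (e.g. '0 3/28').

C = [1/8, 11/40, 3/8, 2/5, 23/40, 13/20, 17/20, 37/40, 37/40, 39/40, 1]
j=0 picked index 0: u0 ∈ [0, 1/8)
j=1 picked index 0: u0 ∈ [-1/11, 3/88)
j=2 picked index 1: u0 ∈ [-5/88, 41/440)
j=3 picked index 2: u0 ∈ [1/440, 9/88)
j=4 picked index 2: u0 ∈ [-39/440, 1/88)
j=5 picked index 4: u0 ∈ [-3/55, 53/440)
j=6 picked index 4: u0 ∈ [-8/55, 13/440)
j=7 picked index 5: u0 ∈ [-27/440, 3/220)
j=8 picked index 6: u0 ∈ [-17/220, 27/220)
j=9 picked index 6: u0 ∈ [-37/220, 7/220)
j=10 picked index 7: u0 ∈ [-13/220, 7/440)
intersection: [1/440, 1/88)

1/440 1/88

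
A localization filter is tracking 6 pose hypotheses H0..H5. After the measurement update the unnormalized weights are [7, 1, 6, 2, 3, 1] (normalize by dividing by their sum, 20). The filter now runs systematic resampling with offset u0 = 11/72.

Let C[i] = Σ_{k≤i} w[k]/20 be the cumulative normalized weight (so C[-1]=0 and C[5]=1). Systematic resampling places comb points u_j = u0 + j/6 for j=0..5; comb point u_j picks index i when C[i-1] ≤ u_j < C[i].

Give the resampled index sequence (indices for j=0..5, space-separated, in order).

C = [7/20, 2/5, 7/10, 4/5, 19/20, 1]
j=0: u_0=11/72 ∈ [0, 7/20) → index 0
j=1: u_1=23/72 ∈ [0, 7/20) → index 0
j=2: u_2=35/72 ∈ [2/5, 7/10) → index 2
j=3: u_3=47/72 ∈ [2/5, 7/10) → index 2
j=4: u_4=59/72 ∈ [4/5, 19/20) → index 4
j=5: u_5=71/72 ∈ [19/20, 1) → index 5

0 0 2 2 4 5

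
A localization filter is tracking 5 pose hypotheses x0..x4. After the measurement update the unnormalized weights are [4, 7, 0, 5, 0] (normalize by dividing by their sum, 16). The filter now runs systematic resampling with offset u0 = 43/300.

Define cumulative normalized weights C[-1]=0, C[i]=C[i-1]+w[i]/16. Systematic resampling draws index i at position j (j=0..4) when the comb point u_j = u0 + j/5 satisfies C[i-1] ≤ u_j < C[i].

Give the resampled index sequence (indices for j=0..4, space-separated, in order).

C = [1/4, 11/16, 11/16, 1, 1]
j=0: u_0=43/300 ∈ [0, 1/4) → index 0
j=1: u_1=103/300 ∈ [1/4, 11/16) → index 1
j=2: u_2=163/300 ∈ [1/4, 11/16) → index 1
j=3: u_3=223/300 ∈ [11/16, 1) → index 3
j=4: u_4=283/300 ∈ [11/16, 1) → index 3

0 1 1 3 3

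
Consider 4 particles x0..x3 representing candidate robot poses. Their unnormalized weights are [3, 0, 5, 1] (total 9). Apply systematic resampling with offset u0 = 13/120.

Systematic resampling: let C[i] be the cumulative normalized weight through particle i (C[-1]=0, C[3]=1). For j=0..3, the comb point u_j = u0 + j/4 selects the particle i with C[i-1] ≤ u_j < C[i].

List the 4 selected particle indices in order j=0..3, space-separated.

C = [1/3, 1/3, 8/9, 1]
j=0: u_0=13/120 ∈ [0, 1/3) → index 0
j=1: u_1=43/120 ∈ [1/3, 8/9) → index 2
j=2: u_2=73/120 ∈ [1/3, 8/9) → index 2
j=3: u_3=103/120 ∈ [1/3, 8/9) → index 2

0 2 2 2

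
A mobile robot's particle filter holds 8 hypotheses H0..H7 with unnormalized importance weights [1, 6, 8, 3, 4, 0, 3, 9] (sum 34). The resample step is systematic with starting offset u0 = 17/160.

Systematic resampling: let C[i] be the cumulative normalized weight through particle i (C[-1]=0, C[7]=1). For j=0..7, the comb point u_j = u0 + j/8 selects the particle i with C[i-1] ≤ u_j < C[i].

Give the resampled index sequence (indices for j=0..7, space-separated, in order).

1 2 2 3 4 6 7 7

C = [1/34, 7/34, 15/34, 9/17, 11/17, 11/17, 25/34, 1]
j=0: u_0=17/160 ∈ [1/34, 7/34) → index 1
j=1: u_1=37/160 ∈ [7/34, 15/34) → index 2
j=2: u_2=57/160 ∈ [7/34, 15/34) → index 2
j=3: u_3=77/160 ∈ [15/34, 9/17) → index 3
j=4: u_4=97/160 ∈ [9/17, 11/17) → index 4
j=5: u_5=117/160 ∈ [11/17, 25/34) → index 6
j=6: u_6=137/160 ∈ [25/34, 1) → index 7
j=7: u_7=157/160 ∈ [25/34, 1) → index 7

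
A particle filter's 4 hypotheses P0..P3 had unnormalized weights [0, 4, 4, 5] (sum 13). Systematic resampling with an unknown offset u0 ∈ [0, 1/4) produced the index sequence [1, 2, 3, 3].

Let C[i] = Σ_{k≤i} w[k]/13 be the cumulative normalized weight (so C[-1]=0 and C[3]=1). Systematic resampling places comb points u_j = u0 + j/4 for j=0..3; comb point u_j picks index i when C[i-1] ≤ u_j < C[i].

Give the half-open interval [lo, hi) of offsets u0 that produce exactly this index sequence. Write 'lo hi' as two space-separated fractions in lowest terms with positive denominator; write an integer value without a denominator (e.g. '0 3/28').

3/26 1/4

C = [0, 4/13, 8/13, 1]
j=0 picked index 1: u0 ∈ [0, 4/13)
j=1 picked index 2: u0 ∈ [3/52, 19/52)
j=2 picked index 3: u0 ∈ [3/26, 1/2)
j=3 picked index 3: u0 ∈ [-7/52, 1/4)
intersection: [3/26, 1/4)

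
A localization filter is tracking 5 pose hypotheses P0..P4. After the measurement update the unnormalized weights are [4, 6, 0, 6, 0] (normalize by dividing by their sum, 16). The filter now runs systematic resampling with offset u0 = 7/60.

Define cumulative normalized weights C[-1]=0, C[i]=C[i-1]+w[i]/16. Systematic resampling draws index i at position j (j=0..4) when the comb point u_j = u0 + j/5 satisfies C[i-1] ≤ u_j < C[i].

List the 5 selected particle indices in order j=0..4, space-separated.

C = [1/4, 5/8, 5/8, 1, 1]
j=0: u_0=7/60 ∈ [0, 1/4) → index 0
j=1: u_1=19/60 ∈ [1/4, 5/8) → index 1
j=2: u_2=31/60 ∈ [1/4, 5/8) → index 1
j=3: u_3=43/60 ∈ [5/8, 1) → index 3
j=4: u_4=11/12 ∈ [5/8, 1) → index 3

0 1 1 3 3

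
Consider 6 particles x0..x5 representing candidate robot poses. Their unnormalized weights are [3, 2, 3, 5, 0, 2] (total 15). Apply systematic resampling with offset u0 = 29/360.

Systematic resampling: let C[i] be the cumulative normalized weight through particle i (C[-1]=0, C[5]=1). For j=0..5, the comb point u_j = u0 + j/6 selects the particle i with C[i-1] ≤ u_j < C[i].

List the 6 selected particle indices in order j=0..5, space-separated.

C = [1/5, 1/3, 8/15, 13/15, 13/15, 1]
j=0: u_0=29/360 ∈ [0, 1/5) → index 0
j=1: u_1=89/360 ∈ [1/5, 1/3) → index 1
j=2: u_2=149/360 ∈ [1/3, 8/15) → index 2
j=3: u_3=209/360 ∈ [8/15, 13/15) → index 3
j=4: u_4=269/360 ∈ [8/15, 13/15) → index 3
j=5: u_5=329/360 ∈ [13/15, 1) → index 5

0 1 2 3 3 5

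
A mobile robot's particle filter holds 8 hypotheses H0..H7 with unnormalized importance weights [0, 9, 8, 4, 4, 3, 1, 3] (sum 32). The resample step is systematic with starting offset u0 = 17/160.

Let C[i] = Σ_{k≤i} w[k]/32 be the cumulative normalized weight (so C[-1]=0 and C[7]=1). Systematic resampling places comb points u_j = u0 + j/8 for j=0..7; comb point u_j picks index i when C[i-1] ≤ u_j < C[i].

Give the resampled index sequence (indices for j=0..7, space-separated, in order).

1 1 2 2 3 4 5 7

C = [0, 9/32, 17/32, 21/32, 25/32, 7/8, 29/32, 1]
j=0: u_0=17/160 ∈ [0, 9/32) → index 1
j=1: u_1=37/160 ∈ [0, 9/32) → index 1
j=2: u_2=57/160 ∈ [9/32, 17/32) → index 2
j=3: u_3=77/160 ∈ [9/32, 17/32) → index 2
j=4: u_4=97/160 ∈ [17/32, 21/32) → index 3
j=5: u_5=117/160 ∈ [21/32, 25/32) → index 4
j=6: u_6=137/160 ∈ [25/32, 7/8) → index 5
j=7: u_7=157/160 ∈ [29/32, 1) → index 7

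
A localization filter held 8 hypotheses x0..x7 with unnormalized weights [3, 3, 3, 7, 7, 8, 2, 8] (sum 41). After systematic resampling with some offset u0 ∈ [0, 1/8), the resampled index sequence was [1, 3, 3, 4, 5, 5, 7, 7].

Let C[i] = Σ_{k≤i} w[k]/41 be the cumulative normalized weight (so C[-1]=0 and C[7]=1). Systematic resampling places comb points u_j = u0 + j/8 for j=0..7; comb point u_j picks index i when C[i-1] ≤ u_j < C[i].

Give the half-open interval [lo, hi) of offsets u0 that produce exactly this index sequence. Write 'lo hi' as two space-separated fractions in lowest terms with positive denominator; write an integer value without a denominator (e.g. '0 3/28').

31/328 1/8

C = [3/41, 6/41, 9/41, 16/41, 23/41, 31/41, 33/41, 1]
j=0 picked index 1: u0 ∈ [3/41, 6/41)
j=1 picked index 3: u0 ∈ [31/328, 87/328)
j=2 picked index 3: u0 ∈ [-5/164, 23/164)
j=3 picked index 4: u0 ∈ [5/328, 61/328)
j=4 picked index 5: u0 ∈ [5/82, 21/82)
j=5 picked index 5: u0 ∈ [-21/328, 43/328)
j=6 picked index 7: u0 ∈ [9/164, 1/4)
j=7 picked index 7: u0 ∈ [-23/328, 1/8)
intersection: [31/328, 1/8)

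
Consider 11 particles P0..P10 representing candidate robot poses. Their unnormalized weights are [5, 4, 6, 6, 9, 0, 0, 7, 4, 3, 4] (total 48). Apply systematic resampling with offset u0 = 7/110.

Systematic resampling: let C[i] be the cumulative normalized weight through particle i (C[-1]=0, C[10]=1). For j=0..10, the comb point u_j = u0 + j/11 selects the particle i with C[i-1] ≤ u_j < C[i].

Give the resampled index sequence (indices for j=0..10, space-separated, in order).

0 1 2 3 3 4 4 7 8 9 10

C = [5/48, 3/16, 5/16, 7/16, 5/8, 5/8, 5/8, 37/48, 41/48, 11/12, 1]
j=0: u_0=7/110 ∈ [0, 5/48) → index 0
j=1: u_1=17/110 ∈ [5/48, 3/16) → index 1
j=2: u_2=27/110 ∈ [3/16, 5/16) → index 2
j=3: u_3=37/110 ∈ [5/16, 7/16) → index 3
j=4: u_4=47/110 ∈ [5/16, 7/16) → index 3
j=5: u_5=57/110 ∈ [7/16, 5/8) → index 4
j=6: u_6=67/110 ∈ [7/16, 5/8) → index 4
j=7: u_7=7/10 ∈ [5/8, 37/48) → index 7
j=8: u_8=87/110 ∈ [37/48, 41/48) → index 8
j=9: u_9=97/110 ∈ [41/48, 11/12) → index 9
j=10: u_10=107/110 ∈ [11/12, 1) → index 10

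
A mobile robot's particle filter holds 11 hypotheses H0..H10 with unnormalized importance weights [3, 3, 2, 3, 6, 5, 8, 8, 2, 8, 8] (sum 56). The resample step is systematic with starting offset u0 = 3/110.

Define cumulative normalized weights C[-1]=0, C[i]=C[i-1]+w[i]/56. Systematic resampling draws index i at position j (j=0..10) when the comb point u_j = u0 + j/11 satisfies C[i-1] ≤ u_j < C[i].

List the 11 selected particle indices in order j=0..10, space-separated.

C = [3/56, 3/28, 1/7, 11/56, 17/56, 11/28, 15/28, 19/28, 5/7, 6/7, 1]
j=0: u_0=3/110 ∈ [0, 3/56) → index 0
j=1: u_1=13/110 ∈ [3/28, 1/7) → index 2
j=2: u_2=23/110 ∈ [11/56, 17/56) → index 4
j=3: u_3=3/10 ∈ [11/56, 17/56) → index 4
j=4: u_4=43/110 ∈ [17/56, 11/28) → index 5
j=5: u_5=53/110 ∈ [11/28, 15/28) → index 6
j=6: u_6=63/110 ∈ [15/28, 19/28) → index 7
j=7: u_7=73/110 ∈ [15/28, 19/28) → index 7
j=8: u_8=83/110 ∈ [5/7, 6/7) → index 9
j=9: u_9=93/110 ∈ [5/7, 6/7) → index 9
j=10: u_10=103/110 ∈ [6/7, 1) → index 10

0 2 4 4 5 6 7 7 9 9 10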